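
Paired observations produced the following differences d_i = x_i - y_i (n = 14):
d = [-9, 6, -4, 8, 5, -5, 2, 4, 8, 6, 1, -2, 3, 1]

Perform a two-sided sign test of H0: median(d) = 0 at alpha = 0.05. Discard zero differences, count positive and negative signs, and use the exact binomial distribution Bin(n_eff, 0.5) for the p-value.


Step 1: Discard zero differences. Original n = 14; n_eff = number of nonzero differences = 14.
Nonzero differences (with sign): -9, +6, -4, +8, +5, -5, +2, +4, +8, +6, +1, -2, +3, +1
Step 2: Count signs: positive = 10, negative = 4.
Step 3: Under H0: P(positive) = 0.5, so the number of positives S ~ Bin(14, 0.5).
Step 4: Two-sided exact p-value = sum of Bin(14,0.5) probabilities at or below the observed probability = 0.179565.
Step 5: alpha = 0.05. fail to reject H0.

n_eff = 14, pos = 10, neg = 4, p = 0.179565, fail to reject H0.


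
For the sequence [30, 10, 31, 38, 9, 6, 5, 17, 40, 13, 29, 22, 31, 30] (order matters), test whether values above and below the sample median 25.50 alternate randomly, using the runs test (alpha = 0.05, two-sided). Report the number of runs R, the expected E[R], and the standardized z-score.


Step 1: Compute median = 25.50; label A = above, B = below.
Labels in order: ABAABBBBABABAA  (n_A = 7, n_B = 7)
Step 2: Count runs R = 9.
Step 3: Under H0 (random ordering), E[R] = 2*n_A*n_B/(n_A+n_B) + 1 = 2*7*7/14 + 1 = 8.0000.
        Var[R] = 2*n_A*n_B*(2*n_A*n_B - n_A - n_B) / ((n_A+n_B)^2 * (n_A+n_B-1)) = 8232/2548 = 3.2308.
        SD[R] = 1.7974.
Step 4: Continuity-corrected z = (R - 0.5 - E[R]) / SD[R] = (9 - 0.5 - 8.0000) / 1.7974 = 0.2782.
Step 5: Two-sided p-value via normal approximation = 2*(1 - Phi(|z|)) = 0.780879.
Step 6: alpha = 0.05. fail to reject H0.

R = 9, z = 0.2782, p = 0.780879, fail to reject H0.


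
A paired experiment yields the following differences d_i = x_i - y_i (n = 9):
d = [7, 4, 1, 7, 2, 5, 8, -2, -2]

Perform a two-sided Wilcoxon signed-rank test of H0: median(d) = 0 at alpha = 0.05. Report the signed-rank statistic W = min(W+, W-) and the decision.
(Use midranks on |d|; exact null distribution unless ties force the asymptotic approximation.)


Step 1: Drop any zero differences (none here) and take |d_i|.
|d| = [7, 4, 1, 7, 2, 5, 8, 2, 2]
Step 2: Midrank |d_i| (ties get averaged ranks).
ranks: |7|->7.5, |4|->5, |1|->1, |7|->7.5, |2|->3, |5|->6, |8|->9, |2|->3, |2|->3
Step 3: Attach original signs; sum ranks with positive sign and with negative sign.
W+ = 7.5 + 5 + 1 + 7.5 + 3 + 6 + 9 = 39
W- = 3 + 3 = 6
(Check: W+ + W- = 45 should equal n(n+1)/2 = 45.)
Step 4: Test statistic W = min(W+, W-) = 6.
Step 5: Ties in |d|, so use the tie-corrected normal approximation.
        E[W] = n(n+1)/4 = 9*10/4 = 22.5.
        Tie groups: |d|=2 (t=3), |d|=7 (t=2); sum(t^3 - t) = 30.
        Var[W] = n(n+1)(2n+1)/24 - sum(t^3-t)/48 = 1710/24 - 30/48 = 70.625.
        z = (W - E[W]) / sqrt(Var[W]) = (6 - 22.5) / 8.4039 = -1.9634.
        Two-sided p = 2*Phi(z) = 0.049602.
Step 6: alpha = 0.05. reject H0.

W+ = 39, W- = 6, W = min = 6, p = 0.049602, reject H0.


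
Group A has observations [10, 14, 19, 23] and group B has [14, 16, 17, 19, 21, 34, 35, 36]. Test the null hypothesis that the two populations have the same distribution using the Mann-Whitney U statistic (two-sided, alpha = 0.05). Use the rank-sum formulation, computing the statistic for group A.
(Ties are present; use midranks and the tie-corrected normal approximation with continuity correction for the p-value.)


Step 1: Combine and sort all 12 observations; assign midranks.
sorted (value, group): (10,X), (14,X), (14,Y), (16,Y), (17,Y), (19,X), (19,Y), (21,Y), (23,X), (34,Y), (35,Y), (36,Y)
ranks: 10->1, 14->2.5, 14->2.5, 16->4, 17->5, 19->6.5, 19->6.5, 21->8, 23->9, 34->10, 35->11, 36->12
Step 2: Rank sum for X: R1 = 1 + 2.5 + 6.5 + 9 = 19.
Step 3: U_X = R1 - n1(n1+1)/2 = 19 - 4*5/2 = 19 - 10 = 9.
       U_Y = n1*n2 - U_X = 32 - 9 = 23.
Step 4: Ties are present, so use the tie-corrected normal approximation (with continuity correction) for the p-value.
Step 5: p-value = 0.267926; compare to alpha = 0.05. fail to reject H0.

U_X = 9, p = 0.267926, fail to reject H0 at alpha = 0.05.


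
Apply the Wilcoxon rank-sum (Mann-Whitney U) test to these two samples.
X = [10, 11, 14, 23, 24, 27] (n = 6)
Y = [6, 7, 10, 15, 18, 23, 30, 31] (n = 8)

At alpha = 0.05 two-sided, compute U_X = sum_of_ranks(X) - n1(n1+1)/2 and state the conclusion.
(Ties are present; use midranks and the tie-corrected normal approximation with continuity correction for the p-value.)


Step 1: Combine and sort all 14 observations; assign midranks.
sorted (value, group): (6,Y), (7,Y), (10,X), (10,Y), (11,X), (14,X), (15,Y), (18,Y), (23,X), (23,Y), (24,X), (27,X), (30,Y), (31,Y)
ranks: 6->1, 7->2, 10->3.5, 10->3.5, 11->5, 14->6, 15->7, 18->8, 23->9.5, 23->9.5, 24->11, 27->12, 30->13, 31->14
Step 2: Rank sum for X: R1 = 3.5 + 5 + 6 + 9.5 + 11 + 12 = 47.
Step 3: U_X = R1 - n1(n1+1)/2 = 47 - 6*7/2 = 47 - 21 = 26.
       U_Y = n1*n2 - U_X = 48 - 26 = 22.
Step 4: Ties are present, so use the tie-corrected normal approximation (with continuity correction) for the p-value.
Step 5: p-value = 0.846116; compare to alpha = 0.05. fail to reject H0.

U_X = 26, p = 0.846116, fail to reject H0 at alpha = 0.05.


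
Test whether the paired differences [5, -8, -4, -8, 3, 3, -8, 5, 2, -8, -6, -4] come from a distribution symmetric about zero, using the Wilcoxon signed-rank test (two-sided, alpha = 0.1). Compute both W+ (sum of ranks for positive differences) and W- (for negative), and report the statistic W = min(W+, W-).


Step 1: Drop any zero differences (none here) and take |d_i|.
|d| = [5, 8, 4, 8, 3, 3, 8, 5, 2, 8, 6, 4]
Step 2: Midrank |d_i| (ties get averaged ranks).
ranks: |5|->6.5, |8|->10.5, |4|->4.5, |8|->10.5, |3|->2.5, |3|->2.5, |8|->10.5, |5|->6.5, |2|->1, |8|->10.5, |6|->8, |4|->4.5
Step 3: Attach original signs; sum ranks with positive sign and with negative sign.
W+ = 6.5 + 2.5 + 2.5 + 6.5 + 1 = 19
W- = 10.5 + 4.5 + 10.5 + 10.5 + 10.5 + 8 + 4.5 = 59
(Check: W+ + W- = 78 should equal n(n+1)/2 = 78.)
Step 4: Test statistic W = min(W+, W-) = 19.
Step 5: Ties in |d|, so use the tie-corrected normal approximation.
        E[W] = n(n+1)/4 = 12*13/4 = 39.
        Tie groups: |d|=3 (t=2), |d|=4 (t=2), |d|=5 (t=2), |d|=8 (t=4); sum(t^3 - t) = 78.
        Var[W] = n(n+1)(2n+1)/24 - sum(t^3-t)/48 = 3900/24 - 78/48 = 160.875.
        z = (W - E[W]) / sqrt(Var[W]) = (19 - 39) / 12.6837 = -1.5768.
        Two-sided p = 2*Phi(z) = 0.114834.
Step 6: alpha = 0.1. fail to reject H0.

W+ = 19, W- = 59, W = min = 19, p = 0.114834, fail to reject H0.


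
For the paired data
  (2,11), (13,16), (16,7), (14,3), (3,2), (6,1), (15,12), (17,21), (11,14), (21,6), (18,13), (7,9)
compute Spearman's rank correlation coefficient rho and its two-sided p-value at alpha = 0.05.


Step 1: Rank x and y separately (midranks; no ties here).
rank(x): 2->1, 13->6, 16->9, 14->7, 3->2, 6->3, 15->8, 17->10, 11->5, 21->12, 18->11, 7->4
rank(y): 11->7, 16->11, 7->5, 3->3, 2->2, 1->1, 12->8, 21->12, 14->10, 6->4, 13->9, 9->6
Step 2: d_i = R_x(i) - R_y(i); compute d_i^2.
  (1-7)^2=36, (6-11)^2=25, (9-5)^2=16, (7-3)^2=16, (2-2)^2=0, (3-1)^2=4, (8-8)^2=0, (10-12)^2=4, (5-10)^2=25, (12-4)^2=64, (11-9)^2=4, (4-6)^2=4
sum(d^2) = 198.
Step 3: rho = 1 - 6*198 / (12*(12^2 - 1)) = 1 - 1188/1716 = 0.307692.
Step 4: Under H0, t = rho * sqrt((n-2)/(1-rho^2)) = 1.0226 ~ t(10).
Step 5: Two-sided p-value from the t-distribution with 10 df = 0.330589.
Step 6: alpha = 0.05. fail to reject H0.

rho = 0.3077, p = 0.330589, fail to reject H0 at alpha = 0.05.


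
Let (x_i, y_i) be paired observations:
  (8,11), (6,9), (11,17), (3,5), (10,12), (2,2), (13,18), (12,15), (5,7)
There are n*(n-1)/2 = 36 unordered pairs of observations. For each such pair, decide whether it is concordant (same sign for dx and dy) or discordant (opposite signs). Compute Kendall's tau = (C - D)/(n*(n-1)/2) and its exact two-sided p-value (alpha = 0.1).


Step 1: Enumerate the 36 unordered pairs (i,j) with i<j and classify each by sign(x_j-x_i) * sign(y_j-y_i).
  (1,2):dx=-2,dy=-2->C; (1,3):dx=+3,dy=+6->C; (1,4):dx=-5,dy=-6->C; (1,5):dx=+2,dy=+1->C
  (1,6):dx=-6,dy=-9->C; (1,7):dx=+5,dy=+7->C; (1,8):dx=+4,dy=+4->C; (1,9):dx=-3,dy=-4->C
  (2,3):dx=+5,dy=+8->C; (2,4):dx=-3,dy=-4->C; (2,5):dx=+4,dy=+3->C; (2,6):dx=-4,dy=-7->C
  (2,7):dx=+7,dy=+9->C; (2,8):dx=+6,dy=+6->C; (2,9):dx=-1,dy=-2->C; (3,4):dx=-8,dy=-12->C
  (3,5):dx=-1,dy=-5->C; (3,6):dx=-9,dy=-15->C; (3,7):dx=+2,dy=+1->C; (3,8):dx=+1,dy=-2->D
  (3,9):dx=-6,dy=-10->C; (4,5):dx=+7,dy=+7->C; (4,6):dx=-1,dy=-3->C; (4,7):dx=+10,dy=+13->C
  (4,8):dx=+9,dy=+10->C; (4,9):dx=+2,dy=+2->C; (5,6):dx=-8,dy=-10->C; (5,7):dx=+3,dy=+6->C
  (5,8):dx=+2,dy=+3->C; (5,9):dx=-5,dy=-5->C; (6,7):dx=+11,dy=+16->C; (6,8):dx=+10,dy=+13->C
  (6,9):dx=+3,dy=+5->C; (7,8):dx=-1,dy=-3->C; (7,9):dx=-8,dy=-11->C; (8,9):dx=-7,dy=-8->C
Step 2: C = 35, D = 1, total pairs = 36.
Step 3: tau = (C - D)/(n(n-1)/2) = (35 - 1)/36 = 0.944444.
Step 4: Exact two-sided p-value (enumerate n! = 362880 permutations of y under H0): p = 0.000050.
Step 5: alpha = 0.1. reject H0.

tau_b = 0.9444 (C=35, D=1), p = 0.000050, reject H0.


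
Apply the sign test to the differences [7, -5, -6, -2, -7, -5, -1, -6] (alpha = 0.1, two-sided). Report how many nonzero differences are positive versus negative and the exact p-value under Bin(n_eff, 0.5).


Step 1: Discard zero differences. Original n = 8; n_eff = number of nonzero differences = 8.
Nonzero differences (with sign): +7, -5, -6, -2, -7, -5, -1, -6
Step 2: Count signs: positive = 1, negative = 7.
Step 3: Under H0: P(positive) = 0.5, so the number of positives S ~ Bin(8, 0.5).
Step 4: Two-sided exact p-value = sum of Bin(8,0.5) probabilities at or below the observed probability = 0.070312.
Step 5: alpha = 0.1. reject H0.

n_eff = 8, pos = 1, neg = 7, p = 0.070312, reject H0.


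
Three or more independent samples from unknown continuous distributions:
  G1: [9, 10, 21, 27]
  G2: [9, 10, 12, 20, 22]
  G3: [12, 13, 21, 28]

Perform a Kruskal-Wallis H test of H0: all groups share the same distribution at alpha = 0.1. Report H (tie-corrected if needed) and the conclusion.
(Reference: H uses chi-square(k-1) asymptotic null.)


Step 1: Combine all N = 13 observations and assign midranks.
sorted (value, group, rank): (9,G1,1.5), (9,G2,1.5), (10,G1,3.5), (10,G2,3.5), (12,G2,5.5), (12,G3,5.5), (13,G3,7), (20,G2,8), (21,G1,9.5), (21,G3,9.5), (22,G2,11), (27,G1,12), (28,G3,13)
Step 2: Sum ranks within each group.
R_1 = 26.5 (n_1 = 4)
R_2 = 29.5 (n_2 = 5)
R_3 = 35 (n_3 = 4)
Step 3: H = 12/(N(N+1)) * sum(R_i^2/n_i) - 3(N+1)
     = 12/(13*14) * (26.5^2/4 + 29.5^2/5 + 35^2/4) - 3*14
     = 0.065934 * 655.862 - 42
     = 1.243681.
Step 4: Ties present; correction factor C = 1 - 24/(13^3 - 13) = 0.989011. Corrected H = 1.243681 / 0.989011 = 1.257500.
Step 5: Under H0, H ~ chi^2(2); p-value = 0.533258.
Step 6: alpha = 0.1. fail to reject H0.

H = 1.2575, df = 2, p = 0.533258, fail to reject H0.


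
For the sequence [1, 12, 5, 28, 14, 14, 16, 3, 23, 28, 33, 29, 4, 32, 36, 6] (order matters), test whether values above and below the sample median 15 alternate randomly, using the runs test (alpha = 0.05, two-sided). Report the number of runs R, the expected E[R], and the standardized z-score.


Step 1: Compute median = 15; label A = above, B = below.
Labels in order: BBBABBABAAAABAAB  (n_A = 8, n_B = 8)
Step 2: Count runs R = 9.
Step 3: Under H0 (random ordering), E[R] = 2*n_A*n_B/(n_A+n_B) + 1 = 2*8*8/16 + 1 = 9.0000.
        Var[R] = 2*n_A*n_B*(2*n_A*n_B - n_A - n_B) / ((n_A+n_B)^2 * (n_A+n_B-1)) = 14336/3840 = 3.7333.
        SD[R] = 1.9322.
Step 4: R = E[R], so z = 0 with no continuity correction.
Step 5: Two-sided p-value via normal approximation = 2*(1 - Phi(|z|)) = 1.000000.
Step 6: alpha = 0.05. fail to reject H0.

R = 9, z = 0.0000, p = 1.000000, fail to reject H0.


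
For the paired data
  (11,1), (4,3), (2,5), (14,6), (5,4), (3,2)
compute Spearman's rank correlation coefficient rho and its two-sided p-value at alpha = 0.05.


Step 1: Rank x and y separately (midranks; no ties here).
rank(x): 11->5, 4->3, 2->1, 14->6, 5->4, 3->2
rank(y): 1->1, 3->3, 5->5, 6->6, 4->4, 2->2
Step 2: d_i = R_x(i) - R_y(i); compute d_i^2.
  (5-1)^2=16, (3-3)^2=0, (1-5)^2=16, (6-6)^2=0, (4-4)^2=0, (2-2)^2=0
sum(d^2) = 32.
Step 3: rho = 1 - 6*32 / (6*(6^2 - 1)) = 1 - 192/210 = 0.085714.
Step 4: Under H0, t = rho * sqrt((n-2)/(1-rho^2)) = 0.1721 ~ t(4).
Step 5: Two-sided p-value from the t-distribution with 4 df = 0.871743.
Step 6: alpha = 0.05. fail to reject H0.

rho = 0.0857, p = 0.871743, fail to reject H0 at alpha = 0.05.


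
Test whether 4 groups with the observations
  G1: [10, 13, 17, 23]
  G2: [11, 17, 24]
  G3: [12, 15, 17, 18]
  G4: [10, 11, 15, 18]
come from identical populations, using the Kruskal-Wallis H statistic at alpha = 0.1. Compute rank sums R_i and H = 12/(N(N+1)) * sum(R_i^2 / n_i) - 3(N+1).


Step 1: Combine all N = 15 observations and assign midranks.
sorted (value, group, rank): (10,G1,1.5), (10,G4,1.5), (11,G2,3.5), (11,G4,3.5), (12,G3,5), (13,G1,6), (15,G3,7.5), (15,G4,7.5), (17,G1,10), (17,G2,10), (17,G3,10), (18,G3,12.5), (18,G4,12.5), (23,G1,14), (24,G2,15)
Step 2: Sum ranks within each group.
R_1 = 31.5 (n_1 = 4)
R_2 = 28.5 (n_2 = 3)
R_3 = 35 (n_3 = 4)
R_4 = 25 (n_4 = 4)
Step 3: H = 12/(N(N+1)) * sum(R_i^2/n_i) - 3(N+1)
     = 12/(15*16) * (31.5^2/4 + 28.5^2/3 + 35^2/4 + 25^2/4) - 3*16
     = 0.050000 * 981.312 - 48
     = 1.065625.
Step 4: Ties present; correction factor C = 1 - 48/(15^3 - 15) = 0.985714. Corrected H = 1.065625 / 0.985714 = 1.081069.
Step 5: Under H0, H ~ chi^2(3); p-value = 0.781646.
Step 6: alpha = 0.1. fail to reject H0.

H = 1.0811, df = 3, p = 0.781646, fail to reject H0.


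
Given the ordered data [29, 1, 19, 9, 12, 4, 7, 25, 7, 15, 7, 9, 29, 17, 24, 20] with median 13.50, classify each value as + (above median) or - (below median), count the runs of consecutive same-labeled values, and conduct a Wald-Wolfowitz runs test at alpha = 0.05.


Step 1: Compute median = 13.50; label A = above, B = below.
Labels in order: ABABBBBABABBAAAA  (n_A = 8, n_B = 8)
Step 2: Count runs R = 9.
Step 3: Under H0 (random ordering), E[R] = 2*n_A*n_B/(n_A+n_B) + 1 = 2*8*8/16 + 1 = 9.0000.
        Var[R] = 2*n_A*n_B*(2*n_A*n_B - n_A - n_B) / ((n_A+n_B)^2 * (n_A+n_B-1)) = 14336/3840 = 3.7333.
        SD[R] = 1.9322.
Step 4: R = E[R], so z = 0 with no continuity correction.
Step 5: Two-sided p-value via normal approximation = 2*(1 - Phi(|z|)) = 1.000000.
Step 6: alpha = 0.05. fail to reject H0.

R = 9, z = 0.0000, p = 1.000000, fail to reject H0.


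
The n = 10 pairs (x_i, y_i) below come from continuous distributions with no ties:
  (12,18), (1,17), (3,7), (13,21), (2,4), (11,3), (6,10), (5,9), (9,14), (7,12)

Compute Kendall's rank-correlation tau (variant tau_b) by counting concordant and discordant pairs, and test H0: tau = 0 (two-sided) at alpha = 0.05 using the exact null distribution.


Step 1: Enumerate the 45 unordered pairs (i,j) with i<j and classify each by sign(x_j-x_i) * sign(y_j-y_i).
  (1,2):dx=-11,dy=-1->C; (1,3):dx=-9,dy=-11->C; (1,4):dx=+1,dy=+3->C; (1,5):dx=-10,dy=-14->C
  (1,6):dx=-1,dy=-15->C; (1,7):dx=-6,dy=-8->C; (1,8):dx=-7,dy=-9->C; (1,9):dx=-3,dy=-4->C
  (1,10):dx=-5,dy=-6->C; (2,3):dx=+2,dy=-10->D; (2,4):dx=+12,dy=+4->C; (2,5):dx=+1,dy=-13->D
  (2,6):dx=+10,dy=-14->D; (2,7):dx=+5,dy=-7->D; (2,8):dx=+4,dy=-8->D; (2,9):dx=+8,dy=-3->D
  (2,10):dx=+6,dy=-5->D; (3,4):dx=+10,dy=+14->C; (3,5):dx=-1,dy=-3->C; (3,6):dx=+8,dy=-4->D
  (3,7):dx=+3,dy=+3->C; (3,8):dx=+2,dy=+2->C; (3,9):dx=+6,dy=+7->C; (3,10):dx=+4,dy=+5->C
  (4,5):dx=-11,dy=-17->C; (4,6):dx=-2,dy=-18->C; (4,7):dx=-7,dy=-11->C; (4,8):dx=-8,dy=-12->C
  (4,9):dx=-4,dy=-7->C; (4,10):dx=-6,dy=-9->C; (5,6):dx=+9,dy=-1->D; (5,7):dx=+4,dy=+6->C
  (5,8):dx=+3,dy=+5->C; (5,9):dx=+7,dy=+10->C; (5,10):dx=+5,dy=+8->C; (6,7):dx=-5,dy=+7->D
  (6,8):dx=-6,dy=+6->D; (6,9):dx=-2,dy=+11->D; (6,10):dx=-4,dy=+9->D; (7,8):dx=-1,dy=-1->C
  (7,9):dx=+3,dy=+4->C; (7,10):dx=+1,dy=+2->C; (8,9):dx=+4,dy=+5->C; (8,10):dx=+2,dy=+3->C
  (9,10):dx=-2,dy=-2->C
Step 2: C = 32, D = 13, total pairs = 45.
Step 3: tau = (C - D)/(n(n-1)/2) = (32 - 13)/45 = 0.422222.
Step 4: Exact two-sided p-value (enumerate n! = 3628800 permutations of y under H0): p = 0.108313.
Step 5: alpha = 0.05. fail to reject H0.

tau_b = 0.4222 (C=32, D=13), p = 0.108313, fail to reject H0.


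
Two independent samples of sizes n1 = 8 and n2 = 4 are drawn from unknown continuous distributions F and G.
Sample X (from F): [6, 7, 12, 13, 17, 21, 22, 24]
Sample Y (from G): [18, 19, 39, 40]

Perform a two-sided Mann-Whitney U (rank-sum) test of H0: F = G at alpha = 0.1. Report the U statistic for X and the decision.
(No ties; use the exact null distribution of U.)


Step 1: Combine and sort all 12 observations; assign midranks.
sorted (value, group): (6,X), (7,X), (12,X), (13,X), (17,X), (18,Y), (19,Y), (21,X), (22,X), (24,X), (39,Y), (40,Y)
ranks: 6->1, 7->2, 12->3, 13->4, 17->5, 18->6, 19->7, 21->8, 22->9, 24->10, 39->11, 40->12
Step 2: Rank sum for X: R1 = 1 + 2 + 3 + 4 + 5 + 8 + 9 + 10 = 42.
Step 3: U_X = R1 - n1(n1+1)/2 = 42 - 8*9/2 = 42 - 36 = 6.
       U_Y = n1*n2 - U_X = 32 - 6 = 26.
Step 4: No ties, so the exact null distribution of U (based on enumerating the C(12,8) = 495 equally likely rank assignments) gives the two-sided p-value.
Step 5: p-value = 0.109091; compare to alpha = 0.1. fail to reject H0.

U_X = 6, p = 0.109091, fail to reject H0 at alpha = 0.1.


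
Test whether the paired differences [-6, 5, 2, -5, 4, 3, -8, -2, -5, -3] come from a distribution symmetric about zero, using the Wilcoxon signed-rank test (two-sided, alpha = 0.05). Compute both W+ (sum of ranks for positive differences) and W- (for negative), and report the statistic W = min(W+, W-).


Step 1: Drop any zero differences (none here) and take |d_i|.
|d| = [6, 5, 2, 5, 4, 3, 8, 2, 5, 3]
Step 2: Midrank |d_i| (ties get averaged ranks).
ranks: |6|->9, |5|->7, |2|->1.5, |5|->7, |4|->5, |3|->3.5, |8|->10, |2|->1.5, |5|->7, |3|->3.5
Step 3: Attach original signs; sum ranks with positive sign and with negative sign.
W+ = 7 + 1.5 + 5 + 3.5 = 17
W- = 9 + 7 + 10 + 1.5 + 7 + 3.5 = 38
(Check: W+ + W- = 55 should equal n(n+1)/2 = 55.)
Step 4: Test statistic W = min(W+, W-) = 17.
Step 5: Ties in |d|, so use the tie-corrected normal approximation.
        E[W] = n(n+1)/4 = 10*11/4 = 27.5.
        Tie groups: |d|=2 (t=2), |d|=3 (t=2), |d|=5 (t=3); sum(t^3 - t) = 36.
        Var[W] = n(n+1)(2n+1)/24 - sum(t^3-t)/48 = 2310/24 - 36/48 = 95.5.
        z = (W - E[W]) / sqrt(Var[W]) = (17 - 27.5) / 9.7724 = -1.0745.
        Two-sided p = 2*Phi(z) = 0.282619.
Step 6: alpha = 0.05. fail to reject H0.

W+ = 17, W- = 38, W = min = 17, p = 0.282619, fail to reject H0.


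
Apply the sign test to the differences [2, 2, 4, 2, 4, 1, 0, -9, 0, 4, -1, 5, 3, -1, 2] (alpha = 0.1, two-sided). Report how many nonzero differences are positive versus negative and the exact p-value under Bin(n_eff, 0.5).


Step 1: Discard zero differences. Original n = 15; n_eff = number of nonzero differences = 13.
Nonzero differences (with sign): +2, +2, +4, +2, +4, +1, -9, +4, -1, +5, +3, -1, +2
Step 2: Count signs: positive = 10, negative = 3.
Step 3: Under H0: P(positive) = 0.5, so the number of positives S ~ Bin(13, 0.5).
Step 4: Two-sided exact p-value = sum of Bin(13,0.5) probabilities at or below the observed probability = 0.092285.
Step 5: alpha = 0.1. reject H0.

n_eff = 13, pos = 10, neg = 3, p = 0.092285, reject H0.


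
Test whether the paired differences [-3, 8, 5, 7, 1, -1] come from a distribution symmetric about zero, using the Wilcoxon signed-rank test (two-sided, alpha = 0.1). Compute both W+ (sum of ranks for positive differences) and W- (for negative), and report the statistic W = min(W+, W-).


Step 1: Drop any zero differences (none here) and take |d_i|.
|d| = [3, 8, 5, 7, 1, 1]
Step 2: Midrank |d_i| (ties get averaged ranks).
ranks: |3|->3, |8|->6, |5|->4, |7|->5, |1|->1.5, |1|->1.5
Step 3: Attach original signs; sum ranks with positive sign and with negative sign.
W+ = 6 + 4 + 5 + 1.5 = 16.5
W- = 3 + 1.5 = 4.5
(Check: W+ + W- = 21 should equal n(n+1)/2 = 21.)
Step 4: Test statistic W = min(W+, W-) = 4.5.
Step 5: Ties in |d|, so use the tie-corrected normal approximation.
        E[W] = n(n+1)/4 = 6*7/4 = 10.5.
        Tie groups: |d|=1 (t=2); sum(t^3 - t) = 6.
        Var[W] = n(n+1)(2n+1)/24 - sum(t^3-t)/48 = 546/24 - 6/48 = 22.625.
        z = (W - E[W]) / sqrt(Var[W]) = (4.5 - 10.5) / 4.7566 = -1.2614.
        Two-sided p = 2*Phi(z) = 0.207160.
Step 6: alpha = 0.1. fail to reject H0.

W+ = 16.5, W- = 4.5, W = min = 4.5, p = 0.207160, fail to reject H0.


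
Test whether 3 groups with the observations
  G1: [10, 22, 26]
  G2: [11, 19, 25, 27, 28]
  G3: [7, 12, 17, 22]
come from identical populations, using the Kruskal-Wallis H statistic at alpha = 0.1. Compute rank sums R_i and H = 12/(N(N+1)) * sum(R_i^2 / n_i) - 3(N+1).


Step 1: Combine all N = 12 observations and assign midranks.
sorted (value, group, rank): (7,G3,1), (10,G1,2), (11,G2,3), (12,G3,4), (17,G3,5), (19,G2,6), (22,G1,7.5), (22,G3,7.5), (25,G2,9), (26,G1,10), (27,G2,11), (28,G2,12)
Step 2: Sum ranks within each group.
R_1 = 19.5 (n_1 = 3)
R_2 = 41 (n_2 = 5)
R_3 = 17.5 (n_3 = 4)
Step 3: H = 12/(N(N+1)) * sum(R_i^2/n_i) - 3(N+1)
     = 12/(12*13) * (19.5^2/3 + 41^2/5 + 17.5^2/4) - 3*13
     = 0.076923 * 539.513 - 39
     = 2.500962.
Step 4: Ties present; correction factor C = 1 - 6/(12^3 - 12) = 0.996503. Corrected H = 2.500962 / 0.996503 = 2.509737.
Step 5: Under H0, H ~ chi^2(2); p-value = 0.285113.
Step 6: alpha = 0.1. fail to reject H0.

H = 2.5097, df = 2, p = 0.285113, fail to reject H0.


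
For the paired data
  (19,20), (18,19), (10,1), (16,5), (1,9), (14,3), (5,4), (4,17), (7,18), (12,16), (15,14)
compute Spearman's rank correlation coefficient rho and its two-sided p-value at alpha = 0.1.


Step 1: Rank x and y separately (midranks; no ties here).
rank(x): 19->11, 18->10, 10->5, 16->9, 1->1, 14->7, 5->3, 4->2, 7->4, 12->6, 15->8
rank(y): 20->11, 19->10, 1->1, 5->4, 9->5, 3->2, 4->3, 17->8, 18->9, 16->7, 14->6
Step 2: d_i = R_x(i) - R_y(i); compute d_i^2.
  (11-11)^2=0, (10-10)^2=0, (5-1)^2=16, (9-4)^2=25, (1-5)^2=16, (7-2)^2=25, (3-3)^2=0, (2-8)^2=36, (4-9)^2=25, (6-7)^2=1, (8-6)^2=4
sum(d^2) = 148.
Step 3: rho = 1 - 6*148 / (11*(11^2 - 1)) = 1 - 888/1320 = 0.327273.
Step 4: Under H0, t = rho * sqrt((n-2)/(1-rho^2)) = 1.0390 ~ t(9).
Step 5: Two-sided p-value from the t-distribution with 9 df = 0.325895.
Step 6: alpha = 0.1. fail to reject H0.

rho = 0.3273, p = 0.325895, fail to reject H0 at alpha = 0.1.


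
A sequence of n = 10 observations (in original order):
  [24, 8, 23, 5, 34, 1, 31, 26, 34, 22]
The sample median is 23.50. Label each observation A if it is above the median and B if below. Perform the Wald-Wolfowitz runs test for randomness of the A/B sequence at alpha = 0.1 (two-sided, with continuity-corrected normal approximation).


Step 1: Compute median = 23.50; label A = above, B = below.
Labels in order: ABBBABAAAB  (n_A = 5, n_B = 5)
Step 2: Count runs R = 6.
Step 3: Under H0 (random ordering), E[R] = 2*n_A*n_B/(n_A+n_B) + 1 = 2*5*5/10 + 1 = 6.0000.
        Var[R] = 2*n_A*n_B*(2*n_A*n_B - n_A - n_B) / ((n_A+n_B)^2 * (n_A+n_B-1)) = 2000/900 = 2.2222.
        SD[R] = 1.4907.
Step 4: R = E[R], so z = 0 with no continuity correction.
Step 5: Two-sided p-value via normal approximation = 2*(1 - Phi(|z|)) = 1.000000.
Step 6: alpha = 0.1. fail to reject H0.

R = 6, z = 0.0000, p = 1.000000, fail to reject H0.


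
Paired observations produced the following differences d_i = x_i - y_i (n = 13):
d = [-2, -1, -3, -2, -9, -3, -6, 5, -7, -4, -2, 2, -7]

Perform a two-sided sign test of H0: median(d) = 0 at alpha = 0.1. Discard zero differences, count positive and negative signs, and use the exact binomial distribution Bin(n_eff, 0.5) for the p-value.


Step 1: Discard zero differences. Original n = 13; n_eff = number of nonzero differences = 13.
Nonzero differences (with sign): -2, -1, -3, -2, -9, -3, -6, +5, -7, -4, -2, +2, -7
Step 2: Count signs: positive = 2, negative = 11.
Step 3: Under H0: P(positive) = 0.5, so the number of positives S ~ Bin(13, 0.5).
Step 4: Two-sided exact p-value = sum of Bin(13,0.5) probabilities at or below the observed probability = 0.022461.
Step 5: alpha = 0.1. reject H0.

n_eff = 13, pos = 2, neg = 11, p = 0.022461, reject H0.


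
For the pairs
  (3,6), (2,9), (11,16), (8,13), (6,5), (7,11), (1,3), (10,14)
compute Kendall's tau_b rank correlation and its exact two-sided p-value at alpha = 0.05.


Step 1: Enumerate the 28 unordered pairs (i,j) with i<j and classify each by sign(x_j-x_i) * sign(y_j-y_i).
  (1,2):dx=-1,dy=+3->D; (1,3):dx=+8,dy=+10->C; (1,4):dx=+5,dy=+7->C; (1,5):dx=+3,dy=-1->D
  (1,6):dx=+4,dy=+5->C; (1,7):dx=-2,dy=-3->C; (1,8):dx=+7,dy=+8->C; (2,3):dx=+9,dy=+7->C
  (2,4):dx=+6,dy=+4->C; (2,5):dx=+4,dy=-4->D; (2,6):dx=+5,dy=+2->C; (2,7):dx=-1,dy=-6->C
  (2,8):dx=+8,dy=+5->C; (3,4):dx=-3,dy=-3->C; (3,5):dx=-5,dy=-11->C; (3,6):dx=-4,dy=-5->C
  (3,7):dx=-10,dy=-13->C; (3,8):dx=-1,dy=-2->C; (4,5):dx=-2,dy=-8->C; (4,6):dx=-1,dy=-2->C
  (4,7):dx=-7,dy=-10->C; (4,8):dx=+2,dy=+1->C; (5,6):dx=+1,dy=+6->C; (5,7):dx=-5,dy=-2->C
  (5,8):dx=+4,dy=+9->C; (6,7):dx=-6,dy=-8->C; (6,8):dx=+3,dy=+3->C; (7,8):dx=+9,dy=+11->C
Step 2: C = 25, D = 3, total pairs = 28.
Step 3: tau = (C - D)/(n(n-1)/2) = (25 - 3)/28 = 0.785714.
Step 4: Exact two-sided p-value (enumerate n! = 40320 permutations of y under H0): p = 0.005506.
Step 5: alpha = 0.05. reject H0.

tau_b = 0.7857 (C=25, D=3), p = 0.005506, reject H0.


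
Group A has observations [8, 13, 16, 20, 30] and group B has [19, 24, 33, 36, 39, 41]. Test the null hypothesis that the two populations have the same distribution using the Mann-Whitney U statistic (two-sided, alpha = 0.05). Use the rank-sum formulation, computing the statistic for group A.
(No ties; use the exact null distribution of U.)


Step 1: Combine and sort all 11 observations; assign midranks.
sorted (value, group): (8,X), (13,X), (16,X), (19,Y), (20,X), (24,Y), (30,X), (33,Y), (36,Y), (39,Y), (41,Y)
ranks: 8->1, 13->2, 16->3, 19->4, 20->5, 24->6, 30->7, 33->8, 36->9, 39->10, 41->11
Step 2: Rank sum for X: R1 = 1 + 2 + 3 + 5 + 7 = 18.
Step 3: U_X = R1 - n1(n1+1)/2 = 18 - 5*6/2 = 18 - 15 = 3.
       U_Y = n1*n2 - U_X = 30 - 3 = 27.
Step 4: No ties, so the exact null distribution of U (based on enumerating the C(11,5) = 462 equally likely rank assignments) gives the two-sided p-value.
Step 5: p-value = 0.030303; compare to alpha = 0.05. reject H0.

U_X = 3, p = 0.030303, reject H0 at alpha = 0.05.


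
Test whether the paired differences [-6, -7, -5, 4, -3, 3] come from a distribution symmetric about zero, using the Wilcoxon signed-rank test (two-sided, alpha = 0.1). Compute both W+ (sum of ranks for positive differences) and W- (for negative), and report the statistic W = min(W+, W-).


Step 1: Drop any zero differences (none here) and take |d_i|.
|d| = [6, 7, 5, 4, 3, 3]
Step 2: Midrank |d_i| (ties get averaged ranks).
ranks: |6|->5, |7|->6, |5|->4, |4|->3, |3|->1.5, |3|->1.5
Step 3: Attach original signs; sum ranks with positive sign and with negative sign.
W+ = 3 + 1.5 = 4.5
W- = 5 + 6 + 4 + 1.5 = 16.5
(Check: W+ + W- = 21 should equal n(n+1)/2 = 21.)
Step 4: Test statistic W = min(W+, W-) = 4.5.
Step 5: Ties in |d|, so use the tie-corrected normal approximation.
        E[W] = n(n+1)/4 = 6*7/4 = 10.5.
        Tie groups: |d|=3 (t=2); sum(t^3 - t) = 6.
        Var[W] = n(n+1)(2n+1)/24 - sum(t^3-t)/48 = 546/24 - 6/48 = 22.625.
        z = (W - E[W]) / sqrt(Var[W]) = (4.5 - 10.5) / 4.7566 = -1.2614.
        Two-sided p = 2*Phi(z) = 0.207160.
Step 6: alpha = 0.1. fail to reject H0.

W+ = 4.5, W- = 16.5, W = min = 4.5, p = 0.207160, fail to reject H0.


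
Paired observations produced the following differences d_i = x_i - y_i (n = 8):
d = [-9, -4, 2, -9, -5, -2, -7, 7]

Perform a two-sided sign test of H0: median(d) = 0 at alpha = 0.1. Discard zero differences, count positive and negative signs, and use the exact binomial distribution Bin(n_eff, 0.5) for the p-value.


Step 1: Discard zero differences. Original n = 8; n_eff = number of nonzero differences = 8.
Nonzero differences (with sign): -9, -4, +2, -9, -5, -2, -7, +7
Step 2: Count signs: positive = 2, negative = 6.
Step 3: Under H0: P(positive) = 0.5, so the number of positives S ~ Bin(8, 0.5).
Step 4: Two-sided exact p-value = sum of Bin(8,0.5) probabilities at or below the observed probability = 0.289062.
Step 5: alpha = 0.1. fail to reject H0.

n_eff = 8, pos = 2, neg = 6, p = 0.289062, fail to reject H0.


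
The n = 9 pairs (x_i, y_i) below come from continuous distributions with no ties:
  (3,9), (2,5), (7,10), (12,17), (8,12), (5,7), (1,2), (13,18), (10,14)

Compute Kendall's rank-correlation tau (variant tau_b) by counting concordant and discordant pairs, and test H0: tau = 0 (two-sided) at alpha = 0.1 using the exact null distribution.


Step 1: Enumerate the 36 unordered pairs (i,j) with i<j and classify each by sign(x_j-x_i) * sign(y_j-y_i).
  (1,2):dx=-1,dy=-4->C; (1,3):dx=+4,dy=+1->C; (1,4):dx=+9,dy=+8->C; (1,5):dx=+5,dy=+3->C
  (1,6):dx=+2,dy=-2->D; (1,7):dx=-2,dy=-7->C; (1,8):dx=+10,dy=+9->C; (1,9):dx=+7,dy=+5->C
  (2,3):dx=+5,dy=+5->C; (2,4):dx=+10,dy=+12->C; (2,5):dx=+6,dy=+7->C; (2,6):dx=+3,dy=+2->C
  (2,7):dx=-1,dy=-3->C; (2,8):dx=+11,dy=+13->C; (2,9):dx=+8,dy=+9->C; (3,4):dx=+5,dy=+7->C
  (3,5):dx=+1,dy=+2->C; (3,6):dx=-2,dy=-3->C; (3,7):dx=-6,dy=-8->C; (3,8):dx=+6,dy=+8->C
  (3,9):dx=+3,dy=+4->C; (4,5):dx=-4,dy=-5->C; (4,6):dx=-7,dy=-10->C; (4,7):dx=-11,dy=-15->C
  (4,8):dx=+1,dy=+1->C; (4,9):dx=-2,dy=-3->C; (5,6):dx=-3,dy=-5->C; (5,7):dx=-7,dy=-10->C
  (5,8):dx=+5,dy=+6->C; (5,9):dx=+2,dy=+2->C; (6,7):dx=-4,dy=-5->C; (6,8):dx=+8,dy=+11->C
  (6,9):dx=+5,dy=+7->C; (7,8):dx=+12,dy=+16->C; (7,9):dx=+9,dy=+12->C; (8,9):dx=-3,dy=-4->C
Step 2: C = 35, D = 1, total pairs = 36.
Step 3: tau = (C - D)/(n(n-1)/2) = (35 - 1)/36 = 0.944444.
Step 4: Exact two-sided p-value (enumerate n! = 362880 permutations of y under H0): p = 0.000050.
Step 5: alpha = 0.1. reject H0.

tau_b = 0.9444 (C=35, D=1), p = 0.000050, reject H0.


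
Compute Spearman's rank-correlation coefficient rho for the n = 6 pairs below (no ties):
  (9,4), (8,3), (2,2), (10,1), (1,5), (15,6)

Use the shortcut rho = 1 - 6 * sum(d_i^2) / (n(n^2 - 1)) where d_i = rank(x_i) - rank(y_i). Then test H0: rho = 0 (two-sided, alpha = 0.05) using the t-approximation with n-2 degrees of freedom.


Step 1: Rank x and y separately (midranks; no ties here).
rank(x): 9->4, 8->3, 2->2, 10->5, 1->1, 15->6
rank(y): 4->4, 3->3, 2->2, 1->1, 5->5, 6->6
Step 2: d_i = R_x(i) - R_y(i); compute d_i^2.
  (4-4)^2=0, (3-3)^2=0, (2-2)^2=0, (5-1)^2=16, (1-5)^2=16, (6-6)^2=0
sum(d^2) = 32.
Step 3: rho = 1 - 6*32 / (6*(6^2 - 1)) = 1 - 192/210 = 0.085714.
Step 4: Under H0, t = rho * sqrt((n-2)/(1-rho^2)) = 0.1721 ~ t(4).
Step 5: Two-sided p-value from the t-distribution with 4 df = 0.871743.
Step 6: alpha = 0.05. fail to reject H0.

rho = 0.0857, p = 0.871743, fail to reject H0 at alpha = 0.05.


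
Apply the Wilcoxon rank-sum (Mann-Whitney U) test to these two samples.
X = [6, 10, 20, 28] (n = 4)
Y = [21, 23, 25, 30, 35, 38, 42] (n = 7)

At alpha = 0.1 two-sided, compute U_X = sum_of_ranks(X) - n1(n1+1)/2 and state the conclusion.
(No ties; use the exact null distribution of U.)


Step 1: Combine and sort all 11 observations; assign midranks.
sorted (value, group): (6,X), (10,X), (20,X), (21,Y), (23,Y), (25,Y), (28,X), (30,Y), (35,Y), (38,Y), (42,Y)
ranks: 6->1, 10->2, 20->3, 21->4, 23->5, 25->6, 28->7, 30->8, 35->9, 38->10, 42->11
Step 2: Rank sum for X: R1 = 1 + 2 + 3 + 7 = 13.
Step 3: U_X = R1 - n1(n1+1)/2 = 13 - 4*5/2 = 13 - 10 = 3.
       U_Y = n1*n2 - U_X = 28 - 3 = 25.
Step 4: No ties, so the exact null distribution of U (based on enumerating the C(11,4) = 330 equally likely rank assignments) gives the two-sided p-value.
Step 5: p-value = 0.042424; compare to alpha = 0.1. reject H0.

U_X = 3, p = 0.042424, reject H0 at alpha = 0.1.


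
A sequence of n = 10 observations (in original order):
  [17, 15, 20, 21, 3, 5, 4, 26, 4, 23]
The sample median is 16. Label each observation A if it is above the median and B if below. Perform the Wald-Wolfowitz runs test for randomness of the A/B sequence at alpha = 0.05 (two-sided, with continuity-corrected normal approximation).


Step 1: Compute median = 16; label A = above, B = below.
Labels in order: ABAABBBABA  (n_A = 5, n_B = 5)
Step 2: Count runs R = 7.
Step 3: Under H0 (random ordering), E[R] = 2*n_A*n_B/(n_A+n_B) + 1 = 2*5*5/10 + 1 = 6.0000.
        Var[R] = 2*n_A*n_B*(2*n_A*n_B - n_A - n_B) / ((n_A+n_B)^2 * (n_A+n_B-1)) = 2000/900 = 2.2222.
        SD[R] = 1.4907.
Step 4: Continuity-corrected z = (R - 0.5 - E[R]) / SD[R] = (7 - 0.5 - 6.0000) / 1.4907 = 0.3354.
Step 5: Two-sided p-value via normal approximation = 2*(1 - Phi(|z|)) = 0.737316.
Step 6: alpha = 0.05. fail to reject H0.

R = 7, z = 0.3354, p = 0.737316, fail to reject H0.


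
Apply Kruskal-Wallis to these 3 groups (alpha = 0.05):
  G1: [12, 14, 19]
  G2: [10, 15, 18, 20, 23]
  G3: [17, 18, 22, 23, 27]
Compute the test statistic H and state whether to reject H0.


Step 1: Combine all N = 13 observations and assign midranks.
sorted (value, group, rank): (10,G2,1), (12,G1,2), (14,G1,3), (15,G2,4), (17,G3,5), (18,G2,6.5), (18,G3,6.5), (19,G1,8), (20,G2,9), (22,G3,10), (23,G2,11.5), (23,G3,11.5), (27,G3,13)
Step 2: Sum ranks within each group.
R_1 = 13 (n_1 = 3)
R_2 = 32 (n_2 = 5)
R_3 = 46 (n_3 = 5)
Step 3: H = 12/(N(N+1)) * sum(R_i^2/n_i) - 3(N+1)
     = 12/(13*14) * (13^2/3 + 32^2/5 + 46^2/5) - 3*14
     = 0.065934 * 684.333 - 42
     = 3.120879.
Step 4: Ties present; correction factor C = 1 - 12/(13^3 - 13) = 0.994505. Corrected H = 3.120879 / 0.994505 = 3.138122.
Step 5: Under H0, H ~ chi^2(2); p-value = 0.208241.
Step 6: alpha = 0.05. fail to reject H0.

H = 3.1381, df = 2, p = 0.208241, fail to reject H0.


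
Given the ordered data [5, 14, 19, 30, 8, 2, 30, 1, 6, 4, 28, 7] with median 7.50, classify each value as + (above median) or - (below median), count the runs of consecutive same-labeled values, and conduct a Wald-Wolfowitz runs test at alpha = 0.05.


Step 1: Compute median = 7.50; label A = above, B = below.
Labels in order: BAAAABABBBAB  (n_A = 6, n_B = 6)
Step 2: Count runs R = 7.
Step 3: Under H0 (random ordering), E[R] = 2*n_A*n_B/(n_A+n_B) + 1 = 2*6*6/12 + 1 = 7.0000.
        Var[R] = 2*n_A*n_B*(2*n_A*n_B - n_A - n_B) / ((n_A+n_B)^2 * (n_A+n_B-1)) = 4320/1584 = 2.7273.
        SD[R] = 1.6514.
Step 4: R = E[R], so z = 0 with no continuity correction.
Step 5: Two-sided p-value via normal approximation = 2*(1 - Phi(|z|)) = 1.000000.
Step 6: alpha = 0.05. fail to reject H0.

R = 7, z = 0.0000, p = 1.000000, fail to reject H0.


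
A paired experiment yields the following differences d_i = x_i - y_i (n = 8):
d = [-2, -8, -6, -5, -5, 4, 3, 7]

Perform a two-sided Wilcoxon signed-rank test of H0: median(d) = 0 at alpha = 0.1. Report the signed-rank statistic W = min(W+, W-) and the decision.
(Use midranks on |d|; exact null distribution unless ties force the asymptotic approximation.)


Step 1: Drop any zero differences (none here) and take |d_i|.
|d| = [2, 8, 6, 5, 5, 4, 3, 7]
Step 2: Midrank |d_i| (ties get averaged ranks).
ranks: |2|->1, |8|->8, |6|->6, |5|->4.5, |5|->4.5, |4|->3, |3|->2, |7|->7
Step 3: Attach original signs; sum ranks with positive sign and with negative sign.
W+ = 3 + 2 + 7 = 12
W- = 1 + 8 + 6 + 4.5 + 4.5 = 24
(Check: W+ + W- = 36 should equal n(n+1)/2 = 36.)
Step 4: Test statistic W = min(W+, W-) = 12.
Step 5: Ties in |d|, so use the tie-corrected normal approximation.
        E[W] = n(n+1)/4 = 8*9/4 = 18.
        Tie groups: |d|=5 (t=2); sum(t^3 - t) = 6.
        Var[W] = n(n+1)(2n+1)/24 - sum(t^3-t)/48 = 1224/24 - 6/48 = 50.875.
        z = (W - E[W]) / sqrt(Var[W]) = (12 - 18) / 7.1327 = -0.8412.
        Two-sided p = 2*Phi(z) = 0.400236.
Step 6: alpha = 0.1. fail to reject H0.

W+ = 12, W- = 24, W = min = 12, p = 0.400236, fail to reject H0.


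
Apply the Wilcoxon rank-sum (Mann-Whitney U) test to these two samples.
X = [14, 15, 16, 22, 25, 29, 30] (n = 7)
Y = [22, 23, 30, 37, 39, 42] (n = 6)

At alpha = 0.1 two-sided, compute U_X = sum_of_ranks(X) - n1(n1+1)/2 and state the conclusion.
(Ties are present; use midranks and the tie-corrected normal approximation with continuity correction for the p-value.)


Step 1: Combine and sort all 13 observations; assign midranks.
sorted (value, group): (14,X), (15,X), (16,X), (22,X), (22,Y), (23,Y), (25,X), (29,X), (30,X), (30,Y), (37,Y), (39,Y), (42,Y)
ranks: 14->1, 15->2, 16->3, 22->4.5, 22->4.5, 23->6, 25->7, 29->8, 30->9.5, 30->9.5, 37->11, 39->12, 42->13
Step 2: Rank sum for X: R1 = 1 + 2 + 3 + 4.5 + 7 + 8 + 9.5 = 35.
Step 3: U_X = R1 - n1(n1+1)/2 = 35 - 7*8/2 = 35 - 28 = 7.
       U_Y = n1*n2 - U_X = 42 - 7 = 35.
Step 4: Ties are present, so use the tie-corrected normal approximation (with continuity correction) for the p-value.
Step 5: p-value = 0.053126; compare to alpha = 0.1. reject H0.

U_X = 7, p = 0.053126, reject H0 at alpha = 0.1.


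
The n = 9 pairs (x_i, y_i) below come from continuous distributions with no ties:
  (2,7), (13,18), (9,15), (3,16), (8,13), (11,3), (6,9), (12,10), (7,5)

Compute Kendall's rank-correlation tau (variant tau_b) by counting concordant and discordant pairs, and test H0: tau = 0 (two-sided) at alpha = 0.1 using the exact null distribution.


Step 1: Enumerate the 36 unordered pairs (i,j) with i<j and classify each by sign(x_j-x_i) * sign(y_j-y_i).
  (1,2):dx=+11,dy=+11->C; (1,3):dx=+7,dy=+8->C; (1,4):dx=+1,dy=+9->C; (1,5):dx=+6,dy=+6->C
  (1,6):dx=+9,dy=-4->D; (1,7):dx=+4,dy=+2->C; (1,8):dx=+10,dy=+3->C; (1,9):dx=+5,dy=-2->D
  (2,3):dx=-4,dy=-3->C; (2,4):dx=-10,dy=-2->C; (2,5):dx=-5,dy=-5->C; (2,6):dx=-2,dy=-15->C
  (2,7):dx=-7,dy=-9->C; (2,8):dx=-1,dy=-8->C; (2,9):dx=-6,dy=-13->C; (3,4):dx=-6,dy=+1->D
  (3,5):dx=-1,dy=-2->C; (3,6):dx=+2,dy=-12->D; (3,7):dx=-3,dy=-6->C; (3,8):dx=+3,dy=-5->D
  (3,9):dx=-2,dy=-10->C; (4,5):dx=+5,dy=-3->D; (4,6):dx=+8,dy=-13->D; (4,7):dx=+3,dy=-7->D
  (4,8):dx=+9,dy=-6->D; (4,9):dx=+4,dy=-11->D; (5,6):dx=+3,dy=-10->D; (5,7):dx=-2,dy=-4->C
  (5,8):dx=+4,dy=-3->D; (5,9):dx=-1,dy=-8->C; (6,7):dx=-5,dy=+6->D; (6,8):dx=+1,dy=+7->C
  (6,9):dx=-4,dy=+2->D; (7,8):dx=+6,dy=+1->C; (7,9):dx=+1,dy=-4->D; (8,9):dx=-5,dy=-5->C
Step 2: C = 21, D = 15, total pairs = 36.
Step 3: tau = (C - D)/(n(n-1)/2) = (21 - 15)/36 = 0.166667.
Step 4: Exact two-sided p-value (enumerate n! = 362880 permutations of y under H0): p = 0.612202.
Step 5: alpha = 0.1. fail to reject H0.

tau_b = 0.1667 (C=21, D=15), p = 0.612202, fail to reject H0.


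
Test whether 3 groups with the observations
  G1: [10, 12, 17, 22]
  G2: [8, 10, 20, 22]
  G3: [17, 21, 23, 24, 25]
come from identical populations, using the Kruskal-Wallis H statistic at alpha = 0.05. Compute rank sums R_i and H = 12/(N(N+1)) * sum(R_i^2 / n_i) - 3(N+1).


Step 1: Combine all N = 13 observations and assign midranks.
sorted (value, group, rank): (8,G2,1), (10,G1,2.5), (10,G2,2.5), (12,G1,4), (17,G1,5.5), (17,G3,5.5), (20,G2,7), (21,G3,8), (22,G1,9.5), (22,G2,9.5), (23,G3,11), (24,G3,12), (25,G3,13)
Step 2: Sum ranks within each group.
R_1 = 21.5 (n_1 = 4)
R_2 = 20 (n_2 = 4)
R_3 = 49.5 (n_3 = 5)
Step 3: H = 12/(N(N+1)) * sum(R_i^2/n_i) - 3(N+1)
     = 12/(13*14) * (21.5^2/4 + 20^2/4 + 49.5^2/5) - 3*14
     = 0.065934 * 705.612 - 42
     = 4.523901.
Step 4: Ties present; correction factor C = 1 - 18/(13^3 - 13) = 0.991758. Corrected H = 4.523901 / 0.991758 = 4.561496.
Step 5: Under H0, H ~ chi^2(2); p-value = 0.102208.
Step 6: alpha = 0.05. fail to reject H0.

H = 4.5615, df = 2, p = 0.102208, fail to reject H0.


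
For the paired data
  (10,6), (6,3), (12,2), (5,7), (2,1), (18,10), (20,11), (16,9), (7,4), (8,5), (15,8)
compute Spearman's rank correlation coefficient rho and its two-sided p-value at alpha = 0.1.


Step 1: Rank x and y separately (midranks; no ties here).
rank(x): 10->6, 6->3, 12->7, 5->2, 2->1, 18->10, 20->11, 16->9, 7->4, 8->5, 15->8
rank(y): 6->6, 3->3, 2->2, 7->7, 1->1, 10->10, 11->11, 9->9, 4->4, 5->5, 8->8
Step 2: d_i = R_x(i) - R_y(i); compute d_i^2.
  (6-6)^2=0, (3-3)^2=0, (7-2)^2=25, (2-7)^2=25, (1-1)^2=0, (10-10)^2=0, (11-11)^2=0, (9-9)^2=0, (4-4)^2=0, (5-5)^2=0, (8-8)^2=0
sum(d^2) = 50.
Step 3: rho = 1 - 6*50 / (11*(11^2 - 1)) = 1 - 300/1320 = 0.772727.
Step 4: Under H0, t = rho * sqrt((n-2)/(1-rho^2)) = 3.6522 ~ t(9).
Step 5: Two-sided p-value from the t-distribution with 9 df = 0.005299.
Step 6: alpha = 0.1. reject H0.

rho = 0.7727, p = 0.005299, reject H0 at alpha = 0.1.
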